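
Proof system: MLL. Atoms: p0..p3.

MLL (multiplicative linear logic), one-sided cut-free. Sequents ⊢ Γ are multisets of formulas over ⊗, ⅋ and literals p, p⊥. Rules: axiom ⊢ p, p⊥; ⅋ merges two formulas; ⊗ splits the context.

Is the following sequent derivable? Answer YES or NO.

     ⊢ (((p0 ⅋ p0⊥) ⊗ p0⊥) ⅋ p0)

Proof tree:
[⅋]  ⊢ (((p0 ⅋ p0⊥) ⊗ p0⊥) ⅋ p0)
  [⊗]  ⊢ p0, ((p0 ⅋ p0⊥) ⊗ p0⊥)
    [⅋]  ⊢ (p0 ⅋ p0⊥)
      [Ax]  ⊢ p0, p0⊥
    [Ax]  ⊢ p0, p0⊥

Result: YES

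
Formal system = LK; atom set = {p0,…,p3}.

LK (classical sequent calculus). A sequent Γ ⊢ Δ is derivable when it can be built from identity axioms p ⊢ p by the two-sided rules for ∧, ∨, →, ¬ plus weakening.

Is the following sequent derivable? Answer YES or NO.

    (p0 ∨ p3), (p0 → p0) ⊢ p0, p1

Enumerate valuations to refute Γ ⊢ Δ:
  v=0000: Γ:[(p0 ∨ p3)=F, (p0 → p0)=T] Δ:[p0=F, p1=F] refutes=False
  v=0001: Γ:[(p0 ∨ p3)=T, (p0 → p0)=T] Δ:[p0=F, p1=F] refutes=True  ← countermodel

Result: NO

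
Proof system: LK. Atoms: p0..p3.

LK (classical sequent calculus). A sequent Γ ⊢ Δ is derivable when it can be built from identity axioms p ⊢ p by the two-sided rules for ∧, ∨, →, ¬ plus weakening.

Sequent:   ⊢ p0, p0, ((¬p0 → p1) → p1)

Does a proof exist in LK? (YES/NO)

Proof tree:
[→R]  ⊢ p0, p0, ((¬p0 → p1) → p1)
  [WR] (¬p0 → p1) ⊢ p1, p0, p0
    [→L] (¬p0 → p1) ⊢ p1, p0
      [¬R]  ⊢ p0, ¬p0
        [Ax] p0 ⊢ p0
      [Ax] p1 ⊢ p1

Result: YES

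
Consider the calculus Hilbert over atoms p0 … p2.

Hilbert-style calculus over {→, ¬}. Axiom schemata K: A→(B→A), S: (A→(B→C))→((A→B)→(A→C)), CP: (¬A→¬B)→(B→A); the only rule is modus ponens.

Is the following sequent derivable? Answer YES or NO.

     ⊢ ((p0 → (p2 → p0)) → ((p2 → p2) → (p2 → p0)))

Search for a countermodel by truth-table:
  v=000: Γ:[] Δ:[((p0 → (p2 → p0)) → ((p2 → p2) → (p2 → p0)))=T] refutes=False
  v=001: Γ:[] Δ:[((p0 → (p2 → p0)) → ((p2 → p2) → (p2 → p0)))=F] refutes=True  ← countermodel

Result: NO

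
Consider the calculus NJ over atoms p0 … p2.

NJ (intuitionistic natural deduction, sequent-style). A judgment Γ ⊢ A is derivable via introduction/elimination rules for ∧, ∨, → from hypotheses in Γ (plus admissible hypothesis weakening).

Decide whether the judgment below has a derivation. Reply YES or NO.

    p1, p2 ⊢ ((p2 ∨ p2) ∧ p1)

Derivation trace:
[∧I] p1, p2 ⊢ ((p2 ∨ p2) ∧ p1)
  [∨I₁] p2 ⊢ (p2 ∨ p2)
    [Ax] p2 ⊢ p2
  [Ax] p1 ⊢ p1

Result: YES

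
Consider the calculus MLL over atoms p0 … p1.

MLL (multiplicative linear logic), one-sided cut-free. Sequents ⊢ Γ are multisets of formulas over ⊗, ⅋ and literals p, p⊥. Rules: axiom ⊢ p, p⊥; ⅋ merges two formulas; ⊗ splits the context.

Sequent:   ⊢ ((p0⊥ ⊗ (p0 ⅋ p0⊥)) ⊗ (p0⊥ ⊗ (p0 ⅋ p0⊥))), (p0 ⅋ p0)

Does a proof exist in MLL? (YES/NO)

Derivation trace:
[⅋]  ⊢ ((p0⊥ ⊗ (p0 ⅋ p0⊥)) ⊗ (p0⊥ ⊗ (p0 ⅋ p0⊥))), (p0 ⅋ p0)
  [⊗]  ⊢ p0, p0, ((p0⊥ ⊗ (p0 ⅋ p0⊥)) ⊗ (p0⊥ ⊗ (p0 ⅋ p0⊥)))
    [⊗]  ⊢ p0, (p0⊥ ⊗ (p0 ⅋ p0⊥))
      [Ax]  ⊢ p0, p0⊥
      [⅋]  ⊢ (p0 ⅋ p0⊥)
        [Ax]  ⊢ p0, p0⊥
    [⊗]  ⊢ p0, (p0⊥ ⊗ (p0 ⅋ p0⊥))
      [Ax]  ⊢ p0, p0⊥
      [⅋]  ⊢ (p0 ⅋ p0⊥)
        [Ax]  ⊢ p0, p0⊥

Result: YES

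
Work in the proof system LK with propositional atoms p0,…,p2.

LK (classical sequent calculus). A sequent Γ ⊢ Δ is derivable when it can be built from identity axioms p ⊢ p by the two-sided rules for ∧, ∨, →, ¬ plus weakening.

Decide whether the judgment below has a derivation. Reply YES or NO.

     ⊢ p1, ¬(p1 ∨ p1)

Proof tree:
[¬R]  ⊢ p1, ¬(p1 ∨ p1)
  [∨L] (p1 ∨ p1) ⊢ p1
    [Ax] p1 ⊢ p1
    [Ax] p1 ⊢ p1

Result: YES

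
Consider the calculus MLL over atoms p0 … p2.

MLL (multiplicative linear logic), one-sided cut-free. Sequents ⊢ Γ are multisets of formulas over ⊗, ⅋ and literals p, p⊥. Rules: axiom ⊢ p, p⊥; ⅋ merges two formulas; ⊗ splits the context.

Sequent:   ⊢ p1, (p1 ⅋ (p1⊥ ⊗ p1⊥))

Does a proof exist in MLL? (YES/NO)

Derivation trace:
[⅋]  ⊢ p1, (p1 ⅋ (p1⊥ ⊗ p1⊥))
  [⊗]  ⊢ p1, p1, (p1⊥ ⊗ p1⊥)
    [Ax]  ⊢ p1, p1⊥
    [Ax]  ⊢ p1, p1⊥

Result: YES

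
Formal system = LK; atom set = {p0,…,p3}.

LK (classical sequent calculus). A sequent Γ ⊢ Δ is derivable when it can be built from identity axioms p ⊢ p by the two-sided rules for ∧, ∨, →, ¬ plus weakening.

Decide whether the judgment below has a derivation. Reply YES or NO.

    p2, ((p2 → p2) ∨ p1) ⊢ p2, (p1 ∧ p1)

Derivation trace:
[∨L] p2, ((p2 → p2) ∨ p1) ⊢ p2, (p1 ∧ p1)
  [→L] p2, (p2 → p2) ⊢ p2
    [Ax] p2 ⊢ p2
    [Ax] p2 ⊢ p2
  [∧R] p1 ⊢ (p1 ∧ p1)
    [Ax] p1 ⊢ p1
    [Ax] p1 ⊢ p1

Result: YES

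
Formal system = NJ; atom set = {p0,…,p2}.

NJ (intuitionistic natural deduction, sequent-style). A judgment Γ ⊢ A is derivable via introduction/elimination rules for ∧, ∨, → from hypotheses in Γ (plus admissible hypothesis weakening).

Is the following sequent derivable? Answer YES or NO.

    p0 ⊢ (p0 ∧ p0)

Derivation (root first):
[∧I] p0 ⊢ (p0 ∧ p0)
  [→E] p0 ⊢ p0
    [→I]  ⊢ (p0 → p0)
      [Ax] p0 ⊢ p0
    [Ax] p0 ⊢ p0
  [→E] p0 ⊢ p0
    [→I]  ⊢ (p0 → p0)
      [Ax] p0 ⊢ p0
    [Ax] p0 ⊢ p0

Result: YES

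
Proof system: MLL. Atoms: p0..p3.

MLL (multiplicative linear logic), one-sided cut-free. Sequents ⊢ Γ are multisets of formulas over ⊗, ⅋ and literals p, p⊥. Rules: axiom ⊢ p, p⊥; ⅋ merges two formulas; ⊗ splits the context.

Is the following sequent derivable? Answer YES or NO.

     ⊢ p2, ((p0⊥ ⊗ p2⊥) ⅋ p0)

Proof tree:
[⅋]  ⊢ p2, ((p0⊥ ⊗ p2⊥) ⅋ p0)
  [⊗]  ⊢ p0, p2, (p0⊥ ⊗ p2⊥)
    [Ax]  ⊢ p0, p0⊥
    [Ax]  ⊢ p2, p2⊥

Result: YES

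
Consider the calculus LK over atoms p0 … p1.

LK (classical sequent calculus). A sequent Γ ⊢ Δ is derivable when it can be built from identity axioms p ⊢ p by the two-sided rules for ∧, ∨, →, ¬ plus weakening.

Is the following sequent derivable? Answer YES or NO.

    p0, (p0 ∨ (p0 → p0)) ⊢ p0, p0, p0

Proof tree:
[WR] p0, (p0 ∨ (p0 → p0)) ⊢ p0, p0, p0
  [WR] p0, (p0 ∨ (p0 → p0)) ⊢ p0, p0
    [∨L] p0, (p0 ∨ (p0 → p0)) ⊢ p0
      [Ax] p0 ⊢ p0
      [→L] p0, (p0 → p0) ⊢ p0
        [Ax] p0 ⊢ p0
        [Ax] p0 ⊢ p0

Result: YES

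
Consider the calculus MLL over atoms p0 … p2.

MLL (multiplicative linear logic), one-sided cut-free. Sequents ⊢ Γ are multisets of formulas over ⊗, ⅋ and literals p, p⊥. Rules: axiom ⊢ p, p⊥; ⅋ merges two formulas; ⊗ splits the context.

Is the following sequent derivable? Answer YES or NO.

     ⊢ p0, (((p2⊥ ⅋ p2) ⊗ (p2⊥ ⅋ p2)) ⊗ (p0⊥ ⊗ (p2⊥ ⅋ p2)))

Derivation (root first):
[⊗]  ⊢ p0, (((p2⊥ ⅋ p2) ⊗ (p2⊥ ⅋ p2)) ⊗ (p0⊥ ⊗ (p2⊥ ⅋ p2)))
  [⊗]  ⊢ ((p2⊥ ⅋ p2) ⊗ (p2⊥ ⅋ p2))
    [⅋]  ⊢ (p2⊥ ⅋ p2)
      [Ax]  ⊢ p2, p2⊥
    [⅋]  ⊢ (p2⊥ ⅋ p2)
      [Ax]  ⊢ p2, p2⊥
  [⊗]  ⊢ p0, (p0⊥ ⊗ (p2⊥ ⅋ p2))
    [Ax]  ⊢ p0, p0⊥
    [⅋]  ⊢ (p2⊥ ⅋ p2)
      [Ax]  ⊢ p2, p2⊥

Result: YES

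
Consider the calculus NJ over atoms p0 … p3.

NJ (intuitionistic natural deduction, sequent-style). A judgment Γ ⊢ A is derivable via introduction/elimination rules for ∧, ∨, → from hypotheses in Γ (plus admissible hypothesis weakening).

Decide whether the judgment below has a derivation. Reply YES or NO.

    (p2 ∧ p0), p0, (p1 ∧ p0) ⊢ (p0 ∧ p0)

Derivation trace:
[Wk] (p2 ∧ p0), p0, (p1 ∧ p0) ⊢ (p0 ∧ p0)
  [∧I] (p2 ∧ p0), p0 ⊢ (p0 ∧ p0)
    [Wk] p0, (p2 ∧ p0) ⊢ p0
      [Ax] p0 ⊢ p0
    [Wk] p0, (p2 ∧ p0) ⊢ p0
      [Ax] p0 ⊢ p0

Result: YES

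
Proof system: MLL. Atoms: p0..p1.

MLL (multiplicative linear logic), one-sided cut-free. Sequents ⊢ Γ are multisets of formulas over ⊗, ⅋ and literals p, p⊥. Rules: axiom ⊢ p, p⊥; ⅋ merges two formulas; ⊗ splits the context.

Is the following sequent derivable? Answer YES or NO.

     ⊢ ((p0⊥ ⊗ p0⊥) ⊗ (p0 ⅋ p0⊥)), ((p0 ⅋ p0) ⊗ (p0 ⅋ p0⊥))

Proof tree:
[⊗]  ⊢ ((p0⊥ ⊗ p0⊥) ⊗ (p0 ⅋ p0⊥)), ((p0 ⅋ p0) ⊗ (p0 ⅋ p0⊥))
  [⅋]  ⊢ ((p0⊥ ⊗ p0⊥) ⊗ (p0 ⅋ p0⊥)), (p0 ⅋ p0)
    [⊗]  ⊢ p0, p0, ((p0⊥ ⊗ p0⊥) ⊗ (p0 ⅋ p0⊥))
      [⊗]  ⊢ p0, p0, (p0⊥ ⊗ p0⊥)
        [Ax]  ⊢ p0, p0⊥
        [Ax]  ⊢ p0, p0⊥
      [⅋]  ⊢ (p0 ⅋ p0⊥)
        [Ax]  ⊢ p0, p0⊥
  [⅋]  ⊢ (p0 ⅋ p0⊥)
    [Ax]  ⊢ p0, p0⊥

Result: YES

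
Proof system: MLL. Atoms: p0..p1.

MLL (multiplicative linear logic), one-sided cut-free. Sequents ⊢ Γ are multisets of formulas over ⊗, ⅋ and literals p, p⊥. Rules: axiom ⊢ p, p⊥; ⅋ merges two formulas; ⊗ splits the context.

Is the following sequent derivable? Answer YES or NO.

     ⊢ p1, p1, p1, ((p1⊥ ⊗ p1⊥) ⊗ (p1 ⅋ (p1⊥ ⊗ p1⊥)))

Derivation trace:
[⊗]  ⊢ p1, p1, p1, ((p1⊥ ⊗ p1⊥) ⊗ (p1 ⅋ (p1⊥ ⊗ p1⊥)))
  [⊗]  ⊢ p1, p1, (p1⊥ ⊗ p1⊥)
    [Ax]  ⊢ p1, p1⊥
    [Ax]  ⊢ p1, p1⊥
  [⅋]  ⊢ p1, (p1 ⅋ (p1⊥ ⊗ p1⊥))
    [⊗]  ⊢ p1, p1, (p1⊥ ⊗ p1⊥)
      [Ax]  ⊢ p1, p1⊥
      [Ax]  ⊢ p1, p1⊥

Result: YES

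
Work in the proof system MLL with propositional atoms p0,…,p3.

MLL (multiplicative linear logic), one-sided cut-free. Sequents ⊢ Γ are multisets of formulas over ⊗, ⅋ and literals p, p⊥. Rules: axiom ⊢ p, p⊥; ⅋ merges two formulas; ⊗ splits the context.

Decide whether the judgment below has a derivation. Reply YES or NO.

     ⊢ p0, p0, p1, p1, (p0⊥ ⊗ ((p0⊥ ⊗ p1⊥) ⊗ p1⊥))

Derivation (root first):
[⊗]  ⊢ p0, p0, p1, p1, (p0⊥ ⊗ ((p0⊥ ⊗ p1⊥) ⊗ p1⊥))
  [Ax]  ⊢ p0, p0⊥
  [⊗]  ⊢ p0, p1, p1, ((p0⊥ ⊗ p1⊥) ⊗ p1⊥)
    [⊗]  ⊢ p0, p1, (p0⊥ ⊗ p1⊥)
      [Ax]  ⊢ p0, p0⊥
      [Ax]  ⊢ p1, p1⊥
    [Ax]  ⊢ p1, p1⊥

Result: YES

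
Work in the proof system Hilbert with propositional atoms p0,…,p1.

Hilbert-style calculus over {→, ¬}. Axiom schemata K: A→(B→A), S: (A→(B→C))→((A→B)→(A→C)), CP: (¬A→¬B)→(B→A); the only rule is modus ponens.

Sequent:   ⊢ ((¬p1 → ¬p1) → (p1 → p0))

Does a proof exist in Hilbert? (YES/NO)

Search for a countermodel by truth-table:
  v=00: Γ:[] Δ:[((¬p1 → ¬p1) → (p1 → p0))=T] refutes=False
  v=01: Γ:[] Δ:[((¬p1 → ¬p1) → (p1 → p0))=F] refutes=True  ← countermodel

Result: NO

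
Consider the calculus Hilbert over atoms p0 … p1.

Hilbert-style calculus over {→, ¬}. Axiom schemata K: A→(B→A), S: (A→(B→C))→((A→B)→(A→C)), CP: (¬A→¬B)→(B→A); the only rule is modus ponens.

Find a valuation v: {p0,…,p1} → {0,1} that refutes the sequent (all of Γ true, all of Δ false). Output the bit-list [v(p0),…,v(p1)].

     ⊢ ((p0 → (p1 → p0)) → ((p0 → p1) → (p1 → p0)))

Enumerate valuations to refute Γ ⊢ Δ:
  v=00: Γ:[] Δ:[((p0 → (p1 → p0)) → ((p0 → p1) → (p1 → p0)))=T] refutes=False
  v=01: Γ:[] Δ:[((p0 → (p1 → p0)) → ((p0 → p1) → (p1 → p0)))=F] refutes=True  ← countermodel

Result: [0, 1]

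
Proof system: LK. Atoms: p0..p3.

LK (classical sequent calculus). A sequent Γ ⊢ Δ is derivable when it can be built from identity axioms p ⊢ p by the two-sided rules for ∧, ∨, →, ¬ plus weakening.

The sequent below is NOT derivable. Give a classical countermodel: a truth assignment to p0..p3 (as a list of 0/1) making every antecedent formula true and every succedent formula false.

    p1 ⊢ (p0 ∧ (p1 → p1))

Enumerate valuations to refute Γ ⊢ Δ:
  v=0000: Γ:[p1=F] Δ:[(p0 ∧ (p1 → p1))=F] refutes=False
  v=0001: Γ:[p1=F] Δ:[(p0 ∧ (p1 → p1))=F] refutes=False
  v=0010: Γ:[p1=F] Δ:[(p0 ∧ (p1 → p1))=F] refutes=False
  v=0011: Γ:[p1=F] Δ:[(p0 ∧ (p1 → p1))=F] refutes=False
  v=0100: Γ:[p1=T] Δ:[(p0 ∧ (p1 → p1))=F] refutes=True  ← countermodel

Result: [0, 1, 0, 0]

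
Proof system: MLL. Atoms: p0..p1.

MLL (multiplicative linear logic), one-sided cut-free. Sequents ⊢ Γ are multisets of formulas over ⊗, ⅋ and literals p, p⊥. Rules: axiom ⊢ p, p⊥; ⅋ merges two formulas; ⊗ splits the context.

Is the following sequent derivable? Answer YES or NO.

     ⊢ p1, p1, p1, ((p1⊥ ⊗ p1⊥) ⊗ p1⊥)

Derivation (root first):
[⊗]  ⊢ p1, p1, p1, ((p1⊥ ⊗ p1⊥) ⊗ p1⊥)
  [⊗]  ⊢ p1, p1, (p1⊥ ⊗ p1⊥)
    [Ax]  ⊢ p1, p1⊥
    [Ax]  ⊢ p1, p1⊥
  [Ax]  ⊢ p1, p1⊥

Result: YES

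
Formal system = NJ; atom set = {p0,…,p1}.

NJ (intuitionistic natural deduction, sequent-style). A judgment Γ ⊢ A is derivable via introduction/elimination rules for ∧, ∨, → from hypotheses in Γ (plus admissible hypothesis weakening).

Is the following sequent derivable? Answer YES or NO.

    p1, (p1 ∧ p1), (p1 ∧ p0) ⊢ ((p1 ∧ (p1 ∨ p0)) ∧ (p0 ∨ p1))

Derivation (root first):
[∧I] p1, (p1 ∧ p1), (p1 ∧ p0) ⊢ ((p1 ∧ (p1 ∨ p0)) ∧ (p0 ∨ p1))
  [Wk] p1, (p1 ∧ p0), (p1 ∧ p1) ⊢ (p1 ∧ (p1 ∨ p0))
    [∧I] p1, (p1 ∧ p0) ⊢ (p1 ∧ (p1 ∨ p0))
      [Wk] p1, (p1 ∧ p0) ⊢ p1
        [Ax] p1 ⊢ p1
      [∨I₁] p1 ⊢ (p1 ∨ p0)
        [Ax] p1 ⊢ p1
  [∨I₂] p1 ⊢ (p0 ∨ p1)
    [Ax] p1 ⊢ p1

Result: YES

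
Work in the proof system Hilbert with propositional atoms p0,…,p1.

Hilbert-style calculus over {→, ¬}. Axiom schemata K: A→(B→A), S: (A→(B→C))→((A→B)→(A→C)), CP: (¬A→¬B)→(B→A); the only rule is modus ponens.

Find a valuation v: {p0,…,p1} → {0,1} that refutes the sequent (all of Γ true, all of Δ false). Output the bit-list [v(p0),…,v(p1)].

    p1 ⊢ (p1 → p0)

Enumerate valuations to refute Γ ⊢ Δ:
  v=00: Γ:[p1=F] Δ:[(p1 → p0)=T] refutes=False
  v=01: Γ:[p1=T] Δ:[(p1 → p0)=F] refutes=True  ← countermodel

Result: [0, 1]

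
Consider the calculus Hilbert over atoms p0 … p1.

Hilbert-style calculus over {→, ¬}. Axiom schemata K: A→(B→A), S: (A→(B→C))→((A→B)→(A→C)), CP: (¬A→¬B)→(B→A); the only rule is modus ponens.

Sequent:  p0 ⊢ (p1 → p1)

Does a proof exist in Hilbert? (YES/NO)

Proof tree:
[MP] p0 ⊢ (p1 → p1)
  [MP]  ⊢ ((p1 → p0) → (p1 → p1))
    [S]  ⊢ ((p1 → (p0 → p1)) → ((p1 → p0) → (p1 → p1)))
    [K]  ⊢ (p1 → (p0 → p1))
  [MP] p0 ⊢ (p1 → p0)
    [K]  ⊢ (p0 → (p1 → p0))
    [Hyp] p0 ⊢ p0

Result: YES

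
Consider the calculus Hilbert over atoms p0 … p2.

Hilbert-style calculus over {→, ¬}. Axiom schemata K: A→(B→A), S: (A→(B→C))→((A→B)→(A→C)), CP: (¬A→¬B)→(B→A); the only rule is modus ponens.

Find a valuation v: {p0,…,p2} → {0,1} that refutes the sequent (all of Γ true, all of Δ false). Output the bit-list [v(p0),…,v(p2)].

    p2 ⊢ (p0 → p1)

Search for a countermodel by truth-table:
  v=000: Γ:[p2=F] Δ:[(p0 → p1)=T] refutes=False
  v=001: Γ:[p2=T] Δ:[(p0 → p1)=T] refutes=False
  v=010: Γ:[p2=F] Δ:[(p0 → p1)=T] refutes=False
  v=011: Γ:[p2=T] Δ:[(p0 → p1)=T] refutes=False
  v=100: Γ:[p2=F] Δ:[(p0 → p1)=F] refutes=False
  v=101: Γ:[p2=T] Δ:[(p0 → p1)=F] refutes=True  ← countermodel

Result: [1, 0, 1]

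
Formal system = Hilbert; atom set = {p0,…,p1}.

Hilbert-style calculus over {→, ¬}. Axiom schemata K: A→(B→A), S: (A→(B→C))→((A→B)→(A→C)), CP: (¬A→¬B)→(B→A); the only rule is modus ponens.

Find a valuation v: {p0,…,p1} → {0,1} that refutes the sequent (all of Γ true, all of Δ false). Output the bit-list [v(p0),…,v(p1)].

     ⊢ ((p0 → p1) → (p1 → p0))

Enumerate valuations to refute Γ ⊢ Δ:
  v=00: Γ:[] Δ:[((p0 → p1) → (p1 → p0))=T] refutes=False
  v=01: Γ:[] Δ:[((p0 → p1) → (p1 → p0))=F] refutes=True  ← countermodel

Result: [0, 1]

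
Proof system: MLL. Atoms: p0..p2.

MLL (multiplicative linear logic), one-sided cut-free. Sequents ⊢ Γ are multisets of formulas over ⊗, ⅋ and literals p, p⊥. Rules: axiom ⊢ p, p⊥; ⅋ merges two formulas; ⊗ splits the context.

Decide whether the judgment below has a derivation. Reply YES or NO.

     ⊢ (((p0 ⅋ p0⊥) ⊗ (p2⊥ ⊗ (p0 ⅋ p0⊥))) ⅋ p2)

Derivation trace:
[⅋]  ⊢ (((p0 ⅋ p0⊥) ⊗ (p2⊥ ⊗ (p0 ⅋ p0⊥))) ⅋ p2)
  [⊗]  ⊢ p2, ((p0 ⅋ p0⊥) ⊗ (p2⊥ ⊗ (p0 ⅋ p0⊥)))
    [⅋]  ⊢ (p0 ⅋ p0⊥)
      [Ax]  ⊢ p0, p0⊥
    [⊗]  ⊢ p2, (p2⊥ ⊗ (p0 ⅋ p0⊥))
      [Ax]  ⊢ p2, p2⊥
      [⅋]  ⊢ (p0 ⅋ p0⊥)
        [Ax]  ⊢ p0, p0⊥

Result: YES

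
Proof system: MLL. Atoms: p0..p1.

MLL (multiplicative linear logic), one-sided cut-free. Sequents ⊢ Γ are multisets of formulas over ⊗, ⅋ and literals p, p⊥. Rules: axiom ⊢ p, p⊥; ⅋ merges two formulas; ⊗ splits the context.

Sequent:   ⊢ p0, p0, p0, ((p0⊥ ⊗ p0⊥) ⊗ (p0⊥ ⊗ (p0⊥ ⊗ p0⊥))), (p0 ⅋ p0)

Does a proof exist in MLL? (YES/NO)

Derivation trace:
[⅋]  ⊢ p0, p0, p0, ((p0⊥ ⊗ p0⊥) ⊗ (p0⊥ ⊗ (p0⊥ ⊗ p0⊥))), (p0 ⅋ p0)
  [⊗]  ⊢ p0, p0, p0, p0, p0, ((p0⊥ ⊗ p0⊥) ⊗ (p0⊥ ⊗ (p0⊥ ⊗ p0⊥)))
    [⊗]  ⊢ p0, p0, (p0⊥ ⊗ p0⊥)
      [Ax]  ⊢ p0, p0⊥
      [Ax]  ⊢ p0, p0⊥
    [⊗]  ⊢ p0, p0, p0, (p0⊥ ⊗ (p0⊥ ⊗ p0⊥))
      [Ax]  ⊢ p0, p0⊥
      [⊗]  ⊢ p0, p0, (p0⊥ ⊗ p0⊥)
        [Ax]  ⊢ p0, p0⊥
        [Ax]  ⊢ p0, p0⊥

Result: YES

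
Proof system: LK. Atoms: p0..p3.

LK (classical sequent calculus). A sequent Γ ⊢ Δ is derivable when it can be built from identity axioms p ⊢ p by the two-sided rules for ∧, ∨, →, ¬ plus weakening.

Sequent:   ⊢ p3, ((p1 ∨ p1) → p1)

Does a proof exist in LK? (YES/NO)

Proof tree:
[→R]  ⊢ p3, ((p1 ∨ p1) → p1)
  [∨L] (p1 ∨ p1) ⊢ p1, p3
    [WR] p1 ⊢ p1, p3
      [Ax] p1 ⊢ p1
    [Ax] p1 ⊢ p1

Result: YES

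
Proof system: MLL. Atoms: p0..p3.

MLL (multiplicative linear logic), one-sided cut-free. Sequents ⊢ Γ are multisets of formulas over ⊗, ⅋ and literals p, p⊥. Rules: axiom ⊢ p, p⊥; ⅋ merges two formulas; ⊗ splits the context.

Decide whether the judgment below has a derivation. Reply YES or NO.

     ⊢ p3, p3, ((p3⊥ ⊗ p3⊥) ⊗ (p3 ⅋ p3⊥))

Derivation trace:
[⊗]  ⊢ p3, p3, ((p3⊥ ⊗ p3⊥) ⊗ (p3 ⅋ p3⊥))
  [⊗]  ⊢ p3, p3, (p3⊥ ⊗ p3⊥)
    [Ax]  ⊢ p3, p3⊥
    [Ax]  ⊢ p3, p3⊥
  [⅋]  ⊢ (p3 ⅋ p3⊥)
    [Ax]  ⊢ p3, p3⊥

Result: YES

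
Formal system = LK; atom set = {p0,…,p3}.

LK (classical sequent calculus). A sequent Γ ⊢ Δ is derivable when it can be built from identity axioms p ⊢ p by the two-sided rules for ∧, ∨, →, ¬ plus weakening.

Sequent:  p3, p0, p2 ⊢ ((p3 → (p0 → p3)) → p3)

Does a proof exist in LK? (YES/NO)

Derivation (root first):
[WL] p3, p0, p2 ⊢ ((p3 → (p0 → p3)) → p3)
  [→R] p3, p0 ⊢ ((p3 → (p0 → p3)) → p3)
    [→L] p3, p0, (p3 → (p0 → p3)) ⊢ p3
      [Ax] p3 ⊢ p3
      [→L] p0, (p0 → p3) ⊢ p3
        [Ax] p0 ⊢ p0
        [Ax] p3 ⊢ p3

Result: YES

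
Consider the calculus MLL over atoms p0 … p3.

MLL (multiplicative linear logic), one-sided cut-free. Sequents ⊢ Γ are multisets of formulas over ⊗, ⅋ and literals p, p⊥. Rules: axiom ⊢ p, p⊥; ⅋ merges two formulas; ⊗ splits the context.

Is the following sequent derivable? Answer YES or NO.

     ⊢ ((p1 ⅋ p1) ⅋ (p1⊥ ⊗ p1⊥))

Derivation trace:
[⅋]  ⊢ ((p1 ⅋ p1) ⅋ (p1⊥ ⊗ p1⊥))
  [⅋]  ⊢ (p1⊥ ⊗ p1⊥), (p1 ⅋ p1)
    [⊗]  ⊢ p1, p1, (p1⊥ ⊗ p1⊥)
      [Ax]  ⊢ p1, p1⊥
      [Ax]  ⊢ p1, p1⊥

Result: YES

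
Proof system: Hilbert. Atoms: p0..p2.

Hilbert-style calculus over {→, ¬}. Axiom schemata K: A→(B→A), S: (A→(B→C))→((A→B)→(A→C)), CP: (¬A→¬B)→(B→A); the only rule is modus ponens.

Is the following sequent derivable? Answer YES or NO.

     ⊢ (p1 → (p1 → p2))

Enumerate valuations to refute Γ ⊢ Δ:
  v=000: Γ:[] Δ:[(p1 → (p1 → p2))=T] refutes=False
  v=001: Γ:[] Δ:[(p1 → (p1 → p2))=T] refutes=False
  v=010: Γ:[] Δ:[(p1 → (p1 → p2))=F] refutes=True  ← countermodel

Result: NO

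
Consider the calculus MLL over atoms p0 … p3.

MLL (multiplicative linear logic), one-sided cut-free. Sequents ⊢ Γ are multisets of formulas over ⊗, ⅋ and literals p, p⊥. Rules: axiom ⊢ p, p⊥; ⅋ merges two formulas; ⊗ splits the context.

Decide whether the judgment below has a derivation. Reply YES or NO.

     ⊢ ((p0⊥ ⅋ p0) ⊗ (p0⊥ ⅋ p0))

Proof tree:
[⊗]  ⊢ ((p0⊥ ⅋ p0) ⊗ (p0⊥ ⅋ p0))
  [⅋]  ⊢ (p0⊥ ⅋ p0)
    [Ax]  ⊢ p0, p0⊥
  [⅋]  ⊢ (p0⊥ ⅋ p0)
    [Ax]  ⊢ p0, p0⊥

Result: YES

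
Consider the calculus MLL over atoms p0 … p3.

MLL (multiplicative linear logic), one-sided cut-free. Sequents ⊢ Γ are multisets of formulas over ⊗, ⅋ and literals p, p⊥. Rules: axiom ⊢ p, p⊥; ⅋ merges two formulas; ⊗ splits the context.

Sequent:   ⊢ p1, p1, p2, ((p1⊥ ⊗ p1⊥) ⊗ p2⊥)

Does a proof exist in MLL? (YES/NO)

Derivation trace:
[⊗]  ⊢ p1, p1, p2, ((p1⊥ ⊗ p1⊥) ⊗ p2⊥)
  [⊗]  ⊢ p1, p1, (p1⊥ ⊗ p1⊥)
    [Ax]  ⊢ p1, p1⊥
    [Ax]  ⊢ p1, p1⊥
  [Ax]  ⊢ p2, p2⊥

Result: YES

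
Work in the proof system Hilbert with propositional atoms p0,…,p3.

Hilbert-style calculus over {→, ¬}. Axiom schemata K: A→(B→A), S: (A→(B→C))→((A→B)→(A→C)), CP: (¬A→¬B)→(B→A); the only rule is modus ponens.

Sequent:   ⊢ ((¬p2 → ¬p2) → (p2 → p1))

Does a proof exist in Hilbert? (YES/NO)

Truth-table refutation:
  v=0000: Γ:[] Δ:[((¬p2 → ¬p2) → (p2 → p1))=T] refutes=False
  v=0001: Γ:[] Δ:[((¬p2 → ¬p2) → (p2 → p1))=T] refutes=False
  v=0010: Γ:[] Δ:[((¬p2 → ¬p2) → (p2 → p1))=F] refutes=True  ← countermodel

Result: NO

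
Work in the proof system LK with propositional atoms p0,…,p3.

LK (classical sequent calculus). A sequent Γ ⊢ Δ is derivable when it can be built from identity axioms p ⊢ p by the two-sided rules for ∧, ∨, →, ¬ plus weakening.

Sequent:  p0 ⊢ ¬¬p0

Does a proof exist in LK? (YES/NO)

Derivation (root first):
[¬R] p0 ⊢ ¬¬p0
  [¬L] p0, ¬p0 ⊢ 
    [Ax] p0 ⊢ p0

Result: YES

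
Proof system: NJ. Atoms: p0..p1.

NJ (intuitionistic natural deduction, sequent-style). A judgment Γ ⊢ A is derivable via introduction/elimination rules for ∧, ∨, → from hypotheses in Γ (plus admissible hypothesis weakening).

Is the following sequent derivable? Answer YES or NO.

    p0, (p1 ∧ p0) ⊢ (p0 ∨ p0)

Proof tree:
[∨I₁] p0, (p1 ∧ p0) ⊢ (p0 ∨ p0)
  [Wk] p0, (p1 ∧ p0) ⊢ p0
    [Ax] p0 ⊢ p0

Result: YES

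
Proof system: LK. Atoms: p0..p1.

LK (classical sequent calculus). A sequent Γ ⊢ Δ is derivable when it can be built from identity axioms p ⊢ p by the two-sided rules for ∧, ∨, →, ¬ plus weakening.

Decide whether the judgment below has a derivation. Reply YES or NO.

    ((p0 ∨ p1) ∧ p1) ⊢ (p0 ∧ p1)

Truth-table refutation:
  v=00: Γ:[((p0 ∨ p1) ∧ p1)=F] Δ:[(p0 ∧ p1)=F] refutes=False
  v=01: Γ:[((p0 ∨ p1) ∧ p1)=T] Δ:[(p0 ∧ p1)=F] refutes=True  ← countermodel

Result: NO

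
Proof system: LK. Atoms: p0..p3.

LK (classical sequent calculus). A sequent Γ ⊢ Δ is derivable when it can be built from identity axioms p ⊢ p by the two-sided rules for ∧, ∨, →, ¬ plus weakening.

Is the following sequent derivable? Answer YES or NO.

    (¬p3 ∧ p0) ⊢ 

Search for a countermodel by truth-table:
  v=0000: Γ:[(¬p3 ∧ p0)=F] Δ:[] refutes=False
  v=0001: Γ:[(¬p3 ∧ p0)=F] Δ:[] refutes=False
  v=0010: Γ:[(¬p3 ∧ p0)=F] Δ:[] refutes=False
  v=0011: Γ:[(¬p3 ∧ p0)=F] Δ:[] refutes=False
  v=0100: Γ:[(¬p3 ∧ p0)=F] Δ:[] refutes=False
  v=0101: Γ:[(¬p3 ∧ p0)=F] Δ:[] refutes=False
  v=0110: Γ:[(¬p3 ∧ p0)=F] Δ:[] refutes=False
  v=0111: Γ:[(¬p3 ∧ p0)=F] Δ:[] refutes=False
  v=1000: Γ:[(¬p3 ∧ p0)=T] Δ:[] refutes=True  ← countermodel

Result: NO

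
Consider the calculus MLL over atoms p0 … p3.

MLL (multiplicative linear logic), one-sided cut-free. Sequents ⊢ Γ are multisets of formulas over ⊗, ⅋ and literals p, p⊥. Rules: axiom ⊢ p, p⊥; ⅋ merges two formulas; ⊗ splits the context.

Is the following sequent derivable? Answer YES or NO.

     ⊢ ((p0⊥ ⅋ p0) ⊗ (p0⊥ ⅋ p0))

Proof tree:
[⊗]  ⊢ ((p0⊥ ⅋ p0) ⊗ (p0⊥ ⅋ p0))
  [⅋]  ⊢ (p0⊥ ⅋ p0)
    [Ax]  ⊢ p0, p0⊥
  [⅋]  ⊢ (p0⊥ ⅋ p0)
    [Ax]  ⊢ p0, p0⊥

Result: YES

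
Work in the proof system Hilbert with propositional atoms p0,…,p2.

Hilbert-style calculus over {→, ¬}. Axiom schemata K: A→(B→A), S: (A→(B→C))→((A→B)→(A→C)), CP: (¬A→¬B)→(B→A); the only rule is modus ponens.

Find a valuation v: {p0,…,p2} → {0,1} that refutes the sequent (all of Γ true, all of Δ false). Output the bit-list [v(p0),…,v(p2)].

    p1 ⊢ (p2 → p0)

Truth-table refutation:
  v=000: Γ:[p1=F] Δ:[(p2 → p0)=T] refutes=False
  v=001: Γ:[p1=F] Δ:[(p2 → p0)=F] refutes=False
  v=010: Γ:[p1=T] Δ:[(p2 → p0)=T] refutes=False
  v=011: Γ:[p1=T] Δ:[(p2 → p0)=F] refutes=True  ← countermodel

Result: [0, 1, 1]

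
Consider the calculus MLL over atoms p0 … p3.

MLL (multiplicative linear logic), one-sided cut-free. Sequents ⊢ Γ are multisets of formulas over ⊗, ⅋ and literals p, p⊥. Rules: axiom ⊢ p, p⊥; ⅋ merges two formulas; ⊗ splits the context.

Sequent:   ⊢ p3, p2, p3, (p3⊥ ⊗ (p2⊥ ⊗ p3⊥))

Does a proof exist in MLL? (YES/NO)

Proof tree:
[⊗]  ⊢ p3, p2, p3, (p3⊥ ⊗ (p2⊥ ⊗ p3⊥))
  [Ax]  ⊢ p3, p3⊥
  [⊗]  ⊢ p2, p3, (p2⊥ ⊗ p3⊥)
    [Ax]  ⊢ p2, p2⊥
    [Ax]  ⊢ p3, p3⊥

Result: YES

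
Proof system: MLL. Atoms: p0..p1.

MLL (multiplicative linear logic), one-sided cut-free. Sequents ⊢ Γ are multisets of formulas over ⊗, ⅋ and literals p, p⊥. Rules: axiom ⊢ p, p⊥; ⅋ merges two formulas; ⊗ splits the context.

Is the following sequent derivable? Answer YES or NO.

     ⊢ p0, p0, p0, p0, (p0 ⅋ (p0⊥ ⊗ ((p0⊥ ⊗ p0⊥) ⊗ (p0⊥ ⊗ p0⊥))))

Proof tree:
[⅋]  ⊢ p0, p0, p0, p0, (p0 ⅋ (p0⊥ ⊗ ((p0⊥ ⊗ p0⊥) ⊗ (p0⊥ ⊗ p0⊥))))
  [⊗]  ⊢ p0, p0, p0, p0, p0, (p0⊥ ⊗ ((p0⊥ ⊗ p0⊥) ⊗ (p0⊥ ⊗ p0⊥)))
    [Ax]  ⊢ p0, p0⊥
    [⊗]  ⊢ p0, p0, p0, p0, ((p0⊥ ⊗ p0⊥) ⊗ (p0⊥ ⊗ p0⊥))
      [⊗]  ⊢ p0, p0, (p0⊥ ⊗ p0⊥)
        [Ax]  ⊢ p0, p0⊥
        [Ax]  ⊢ p0, p0⊥
      [⊗]  ⊢ p0, p0, (p0⊥ ⊗ p0⊥)
        [Ax]  ⊢ p0, p0⊥
        [Ax]  ⊢ p0, p0⊥

Result: YES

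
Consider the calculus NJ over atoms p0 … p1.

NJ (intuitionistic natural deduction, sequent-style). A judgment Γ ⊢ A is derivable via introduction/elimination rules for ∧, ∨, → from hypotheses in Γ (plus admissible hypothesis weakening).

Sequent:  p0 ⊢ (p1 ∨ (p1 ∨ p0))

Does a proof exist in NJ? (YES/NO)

Proof tree:
[∨I₂] p0 ⊢ (p1 ∨ (p1 ∨ p0))
  [∨I₂] p0 ⊢ (p1 ∨ p0)
    [Ax] p0 ⊢ p0

Result: YES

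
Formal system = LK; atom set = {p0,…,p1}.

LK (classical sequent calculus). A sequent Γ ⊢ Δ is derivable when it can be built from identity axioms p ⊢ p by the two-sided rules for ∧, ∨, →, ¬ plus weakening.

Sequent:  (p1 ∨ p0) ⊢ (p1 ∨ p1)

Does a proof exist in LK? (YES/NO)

Truth-table refutation:
  v=00: Γ:[(p1 ∨ p0)=F] Δ:[(p1 ∨ p1)=F] refutes=False
  v=01: Γ:[(p1 ∨ p0)=T] Δ:[(p1 ∨ p1)=T] refutes=False
  v=10: Γ:[(p1 ∨ p0)=T] Δ:[(p1 ∨ p1)=F] refutes=True  ← countermodel

Result: NO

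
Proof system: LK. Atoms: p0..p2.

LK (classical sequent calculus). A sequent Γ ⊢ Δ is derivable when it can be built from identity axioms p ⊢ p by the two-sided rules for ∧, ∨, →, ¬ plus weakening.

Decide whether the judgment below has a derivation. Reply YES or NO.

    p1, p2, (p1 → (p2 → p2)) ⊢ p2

Derivation (root first):
[→L] p1, p2, (p1 → (p2 → p2)) ⊢ p2
  [Ax] p1 ⊢ p1
  [→L] p2, (p2 → p2) ⊢ p2
    [Ax] p2 ⊢ p2
    [Ax] p2 ⊢ p2

Result: YES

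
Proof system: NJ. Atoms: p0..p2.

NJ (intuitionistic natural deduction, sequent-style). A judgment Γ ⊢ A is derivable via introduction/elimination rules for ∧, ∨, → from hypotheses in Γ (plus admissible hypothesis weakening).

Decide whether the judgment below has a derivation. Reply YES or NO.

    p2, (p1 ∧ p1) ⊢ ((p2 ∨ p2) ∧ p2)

Derivation (root first):
[∧I] p2, (p1 ∧ p1) ⊢ ((p2 ∨ p2) ∧ p2)
  [Wk] p2, p2, (p1 ∧ p1) ⊢ (p2 ∨ p2)
    [∨I₂] p2, p2 ⊢ (p2 ∨ p2)
      [Wk] p2, p2 ⊢ p2
        [Ax] p2 ⊢ p2
  [Ax] p2 ⊢ p2

Result: YES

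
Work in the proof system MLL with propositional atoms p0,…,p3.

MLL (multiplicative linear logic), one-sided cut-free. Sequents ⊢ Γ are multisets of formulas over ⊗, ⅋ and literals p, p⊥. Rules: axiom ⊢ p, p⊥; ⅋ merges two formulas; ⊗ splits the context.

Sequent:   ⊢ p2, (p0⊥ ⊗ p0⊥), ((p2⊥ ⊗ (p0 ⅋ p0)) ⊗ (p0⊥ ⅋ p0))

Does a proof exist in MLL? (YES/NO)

Proof tree:
[⊗]  ⊢ p2, (p0⊥ ⊗ p0⊥), ((p2⊥ ⊗ (p0 ⅋ p0)) ⊗ (p0⊥ ⅋ p0))
  [⊗]  ⊢ p2, (p0⊥ ⊗ p0⊥), (p2⊥ ⊗ (p0 ⅋ p0))
    [Ax]  ⊢ p2, p2⊥
    [⅋]  ⊢ (p0⊥ ⊗ p0⊥), (p0 ⅋ p0)
      [⊗]  ⊢ p0, p0, (p0⊥ ⊗ p0⊥)
        [Ax]  ⊢ p0, p0⊥
        [Ax]  ⊢ p0, p0⊥
  [⅋]  ⊢ (p0⊥ ⅋ p0)
    [Ax]  ⊢ p0, p0⊥

Result: YES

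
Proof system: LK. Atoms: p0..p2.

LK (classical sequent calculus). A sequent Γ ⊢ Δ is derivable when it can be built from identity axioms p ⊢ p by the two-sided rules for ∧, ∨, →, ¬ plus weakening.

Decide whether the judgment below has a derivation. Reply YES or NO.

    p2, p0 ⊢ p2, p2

Proof tree:
[WL] p2, p0 ⊢ p2, p2
  [WR] p2 ⊢ p2, p2
    [Ax] p2 ⊢ p2

Result: YES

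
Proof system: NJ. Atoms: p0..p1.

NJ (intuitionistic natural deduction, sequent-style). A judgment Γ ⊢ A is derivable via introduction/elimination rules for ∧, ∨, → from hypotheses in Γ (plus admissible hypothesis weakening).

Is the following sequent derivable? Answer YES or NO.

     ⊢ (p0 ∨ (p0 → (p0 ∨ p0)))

Derivation (root first):
[∨I₂]  ⊢ (p0 ∨ (p0 → (p0 ∨ p0)))
  [→I]  ⊢ (p0 → (p0 ∨ p0))
    [∨I₂] p0 ⊢ (p0 ∨ p0)
      [Ax] p0 ⊢ p0

Result: YES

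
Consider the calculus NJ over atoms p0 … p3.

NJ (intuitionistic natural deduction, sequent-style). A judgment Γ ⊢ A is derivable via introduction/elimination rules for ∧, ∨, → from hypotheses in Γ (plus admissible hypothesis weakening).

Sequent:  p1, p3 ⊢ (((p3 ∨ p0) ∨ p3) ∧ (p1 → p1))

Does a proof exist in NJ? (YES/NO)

Derivation (root first):
[∧I] p1, p3 ⊢ (((p3 ∨ p0) ∨ p3) ∧ (p1 → p1))
  [∨I₁] p3 ⊢ ((p3 ∨ p0) ∨ p3)
    [∨I₁] p3 ⊢ (p3 ∨ p0)
      [Ax] p3 ⊢ p3
  [Wk] p1 ⊢ (p1 → p1)
    [→I]  ⊢ (p1 → p1)
      [Ax] p1 ⊢ p1

Result: YES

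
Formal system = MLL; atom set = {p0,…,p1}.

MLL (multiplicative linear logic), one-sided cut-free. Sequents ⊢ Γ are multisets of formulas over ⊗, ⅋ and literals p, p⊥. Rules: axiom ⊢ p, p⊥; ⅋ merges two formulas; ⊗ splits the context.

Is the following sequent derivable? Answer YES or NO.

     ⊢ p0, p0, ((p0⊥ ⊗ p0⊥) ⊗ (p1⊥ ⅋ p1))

Derivation trace:
[⊗]  ⊢ p0, p0, ((p0⊥ ⊗ p0⊥) ⊗ (p1⊥ ⅋ p1))
  [⊗]  ⊢ p0, p0, (p0⊥ ⊗ p0⊥)
    [Ax]  ⊢ p0, p0⊥
    [Ax]  ⊢ p0, p0⊥
  [⅋]  ⊢ (p1⊥ ⅋ p1)
    [Ax]  ⊢ p1, p1⊥

Result: YES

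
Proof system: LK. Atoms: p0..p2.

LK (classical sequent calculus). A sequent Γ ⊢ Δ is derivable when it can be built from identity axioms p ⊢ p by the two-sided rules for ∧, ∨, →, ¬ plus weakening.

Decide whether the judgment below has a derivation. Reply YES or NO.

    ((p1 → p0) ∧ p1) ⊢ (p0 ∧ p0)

Derivation (root first):
[∧R] ((p1 → p0) ∧ p1) ⊢ (p0 ∧ p0)
  [∧L] ((p1 → p0) ∧ p1) ⊢ p0
    [→L] p1, (p1 → p0) ⊢ p0
      [Ax] p1 ⊢ p1
      [Ax] p0 ⊢ p0
  [∧L] ((p1 → p0) ∧ p1) ⊢ p0
    [→L] p1, (p1 → p0) ⊢ p0
      [Ax] p1 ⊢ p1
      [Ax] p0 ⊢ p0

Result: YES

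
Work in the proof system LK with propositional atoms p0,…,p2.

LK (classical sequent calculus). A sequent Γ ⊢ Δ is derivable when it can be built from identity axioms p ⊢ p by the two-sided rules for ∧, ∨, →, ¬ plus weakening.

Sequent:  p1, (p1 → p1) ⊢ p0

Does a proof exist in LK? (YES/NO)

Truth-table refutation:
  v=000: Γ:[p1=F, (p1 → p1)=T] Δ:[p0=F] refutes=False
  v=001: Γ:[p1=F, (p1 → p1)=T] Δ:[p0=F] refutes=False
  v=010: Γ:[p1=T, (p1 → p1)=T] Δ:[p0=F] refutes=True  ← countermodel

Result: NO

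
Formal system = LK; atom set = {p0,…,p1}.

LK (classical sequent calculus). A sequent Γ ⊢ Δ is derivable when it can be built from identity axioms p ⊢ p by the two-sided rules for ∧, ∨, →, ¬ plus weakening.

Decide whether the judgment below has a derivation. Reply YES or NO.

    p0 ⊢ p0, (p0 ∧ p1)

Derivation (root first):
[∧R] p0 ⊢ p0, (p0 ∧ p1)
  [Ax] p0 ⊢ p0
  [WR] p0 ⊢ p0, p1
    [Ax] p0 ⊢ p0

Result: YES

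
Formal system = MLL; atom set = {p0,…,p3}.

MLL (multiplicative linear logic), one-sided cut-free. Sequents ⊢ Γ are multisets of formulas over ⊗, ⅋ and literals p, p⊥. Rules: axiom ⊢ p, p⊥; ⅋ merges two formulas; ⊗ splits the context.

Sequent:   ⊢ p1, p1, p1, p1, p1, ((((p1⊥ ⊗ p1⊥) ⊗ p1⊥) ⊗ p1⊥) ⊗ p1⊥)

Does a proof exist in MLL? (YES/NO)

Derivation (root first):
[⊗]  ⊢ p1, p1, p1, p1, p1, ((((p1⊥ ⊗ p1⊥) ⊗ p1⊥) ⊗ p1⊥) ⊗ p1⊥)
  [⊗]  ⊢ p1, p1, p1, p1, (((p1⊥ ⊗ p1⊥) ⊗ p1⊥) ⊗ p1⊥)
    [⊗]  ⊢ p1, p1, p1, ((p1⊥ ⊗ p1⊥) ⊗ p1⊥)
      [⊗]  ⊢ p1, p1, (p1⊥ ⊗ p1⊥)
        [Ax]  ⊢ p1, p1⊥
        [Ax]  ⊢ p1, p1⊥
      [Ax]  ⊢ p1, p1⊥
    [Ax]  ⊢ p1, p1⊥
  [Ax]  ⊢ p1, p1⊥

Result: YES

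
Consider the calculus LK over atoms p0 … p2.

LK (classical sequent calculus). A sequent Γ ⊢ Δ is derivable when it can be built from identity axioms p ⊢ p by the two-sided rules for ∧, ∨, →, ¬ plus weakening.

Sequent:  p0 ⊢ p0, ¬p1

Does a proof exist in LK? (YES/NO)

Derivation trace:
[¬R] p0 ⊢ p0, ¬p1
  [WL] p0, p1 ⊢ p0
    [Ax] p0 ⊢ p0

Result: YES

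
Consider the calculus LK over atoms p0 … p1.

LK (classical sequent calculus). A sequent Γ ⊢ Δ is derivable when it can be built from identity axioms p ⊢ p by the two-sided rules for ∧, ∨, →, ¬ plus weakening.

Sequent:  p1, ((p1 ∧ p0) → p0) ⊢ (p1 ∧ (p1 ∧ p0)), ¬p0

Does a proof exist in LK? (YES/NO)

Derivation trace:
[¬R] p1, ((p1 ∧ p0) → p0) ⊢ (p1 ∧ (p1 ∧ p0)), ¬p0
  [→L] p1, p0, ((p1 ∧ p0) → p0) ⊢ (p1 ∧ (p1 ∧ p0))
    [∧R] p1, p0 ⊢ (p1 ∧ p0)
      [Ax] p1 ⊢ p1
      [Ax] p0 ⊢ p0
    [∧R] p1, p0 ⊢ (p1 ∧ (p1 ∧ p0))
      [Ax] p1 ⊢ p1
      [∧R] p1, p0 ⊢ (p1 ∧ p0)
        [Ax] p1 ⊢ p1
        [Ax] p0 ⊢ p0

Result: YES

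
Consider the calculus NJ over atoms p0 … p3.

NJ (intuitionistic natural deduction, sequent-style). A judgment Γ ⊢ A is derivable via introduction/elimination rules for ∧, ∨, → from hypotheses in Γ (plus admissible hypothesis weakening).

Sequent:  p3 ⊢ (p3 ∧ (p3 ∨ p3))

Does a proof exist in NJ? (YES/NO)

Proof tree:
[∧I] p3 ⊢ (p3 ∧ (p3 ∨ p3))
  [Ax] p3 ⊢ p3
  [∨I₁] p3 ⊢ (p3 ∨ p3)
    [Ax] p3 ⊢ p3

Result: YES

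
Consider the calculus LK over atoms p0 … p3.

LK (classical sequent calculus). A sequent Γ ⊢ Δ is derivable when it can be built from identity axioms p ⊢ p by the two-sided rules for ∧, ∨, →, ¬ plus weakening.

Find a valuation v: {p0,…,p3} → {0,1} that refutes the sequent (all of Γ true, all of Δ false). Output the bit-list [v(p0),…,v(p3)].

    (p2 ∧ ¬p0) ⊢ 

Truth-table refutation:
  v=0000: Γ:[(p2 ∧ ¬p0)=F] Δ:[] refutes=False
  v=0001: Γ:[(p2 ∧ ¬p0)=F] Δ:[] refutes=False
  v=0010: Γ:[(p2 ∧ ¬p0)=T] Δ:[] refutes=True  ← countermodel

Result: [0, 0, 1, 0]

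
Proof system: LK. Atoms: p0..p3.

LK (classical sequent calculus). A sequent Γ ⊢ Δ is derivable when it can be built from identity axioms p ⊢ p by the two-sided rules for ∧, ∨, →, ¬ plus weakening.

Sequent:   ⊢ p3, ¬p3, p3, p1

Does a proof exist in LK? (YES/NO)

Proof tree:
[WR]  ⊢ p3, ¬p3, p3, p1
  [WR]  ⊢ p3, ¬p3, p3
    [¬R]  ⊢ p3, ¬p3
      [Ax] p3 ⊢ p3

Result: YES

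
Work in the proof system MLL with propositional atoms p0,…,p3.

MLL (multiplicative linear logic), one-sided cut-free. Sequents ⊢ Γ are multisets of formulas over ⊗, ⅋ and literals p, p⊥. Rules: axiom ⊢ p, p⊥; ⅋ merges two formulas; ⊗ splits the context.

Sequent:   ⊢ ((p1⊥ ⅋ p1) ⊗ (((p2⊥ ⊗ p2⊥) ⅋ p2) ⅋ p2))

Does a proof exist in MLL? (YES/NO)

Derivation (root first):
[⊗]  ⊢ ((p1⊥ ⅋ p1) ⊗ (((p2⊥ ⊗ p2⊥) ⅋ p2) ⅋ p2))
  [⅋]  ⊢ (p1⊥ ⅋ p1)
    [Ax]  ⊢ p1, p1⊥
  [⅋]  ⊢ (((p2⊥ ⊗ p2⊥) ⅋ p2) ⅋ p2)
    [⅋]  ⊢ p2, ((p2⊥ ⊗ p2⊥) ⅋ p2)
      [⊗]  ⊢ p2, p2, (p2⊥ ⊗ p2⊥)
        [Ax]  ⊢ p2, p2⊥
        [Ax]  ⊢ p2, p2⊥

Result: YES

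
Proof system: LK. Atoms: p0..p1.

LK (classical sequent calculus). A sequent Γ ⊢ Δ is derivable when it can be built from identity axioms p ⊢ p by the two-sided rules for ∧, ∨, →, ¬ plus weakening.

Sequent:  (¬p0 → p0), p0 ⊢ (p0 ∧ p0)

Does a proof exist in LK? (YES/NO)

Derivation trace:
[∧R] (¬p0 → p0), p0 ⊢ (p0 ∧ p0)
  [→L] (¬p0 → p0) ⊢ p0
    [¬R]  ⊢ p0, ¬p0
      [Ax] p0 ⊢ p0
    [Ax] p0 ⊢ p0
  [Ax] p0 ⊢ p0

Result: YES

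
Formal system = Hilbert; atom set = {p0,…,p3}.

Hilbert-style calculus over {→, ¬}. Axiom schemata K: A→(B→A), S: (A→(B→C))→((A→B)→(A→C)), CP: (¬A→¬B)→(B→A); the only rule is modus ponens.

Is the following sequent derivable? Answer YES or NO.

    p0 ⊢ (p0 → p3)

Search for a countermodel by truth-table:
  v=0000: Γ:[p0=F] Δ:[(p0 → p3)=T] refutes=False
  v=0001: Γ:[p0=F] Δ:[(p0 → p3)=T] refutes=False
  v=0010: Γ:[p0=F] Δ:[(p0 → p3)=T] refutes=False
  v=0011: Γ:[p0=F] Δ:[(p0 → p3)=T] refutes=False
  v=0100: Γ:[p0=F] Δ:[(p0 → p3)=T] refutes=False
  v=0101: Γ:[p0=F] Δ:[(p0 → p3)=T] refutes=False
  v=0110: Γ:[p0=F] Δ:[(p0 → p3)=T] refutes=False
  v=0111: Γ:[p0=F] Δ:[(p0 → p3)=T] refutes=False
  v=1000: Γ:[p0=T] Δ:[(p0 → p3)=F] refutes=True  ← countermodel

Result: NO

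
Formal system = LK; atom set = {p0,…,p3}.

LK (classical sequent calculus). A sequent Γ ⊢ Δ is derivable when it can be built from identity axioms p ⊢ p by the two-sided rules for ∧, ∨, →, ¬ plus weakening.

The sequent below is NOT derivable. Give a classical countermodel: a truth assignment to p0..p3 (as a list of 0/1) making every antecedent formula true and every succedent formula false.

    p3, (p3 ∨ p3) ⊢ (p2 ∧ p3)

Search for a countermodel by truth-table:
  v=0000: Γ:[p3=F, (p3 ∨ p3)=F] Δ:[(p2 ∧ p3)=F] refutes=False
  v=0001: Γ:[p3=T, (p3 ∨ p3)=T] Δ:[(p2 ∧ p3)=F] refutes=True  ← countermodel

Result: [0, 0, 0, 1]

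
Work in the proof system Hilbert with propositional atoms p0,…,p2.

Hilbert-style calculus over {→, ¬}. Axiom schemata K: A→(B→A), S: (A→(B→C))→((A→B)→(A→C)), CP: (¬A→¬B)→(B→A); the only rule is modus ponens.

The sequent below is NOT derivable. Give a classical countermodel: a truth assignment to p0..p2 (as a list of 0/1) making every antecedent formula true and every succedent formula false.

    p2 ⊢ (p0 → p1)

Search for a countermodel by truth-table:
  v=000: Γ:[p2=F] Δ:[(p0 → p1)=T] refutes=False
  v=001: Γ:[p2=T] Δ:[(p0 → p1)=T] refutes=False
  v=010: Γ:[p2=F] Δ:[(p0 → p1)=T] refutes=False
  v=011: Γ:[p2=T] Δ:[(p0 → p1)=T] refutes=False
  v=100: Γ:[p2=F] Δ:[(p0 → p1)=F] refutes=False
  v=101: Γ:[p2=T] Δ:[(p0 → p1)=F] refutes=True  ← countermodel

Result: [1, 0, 1]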